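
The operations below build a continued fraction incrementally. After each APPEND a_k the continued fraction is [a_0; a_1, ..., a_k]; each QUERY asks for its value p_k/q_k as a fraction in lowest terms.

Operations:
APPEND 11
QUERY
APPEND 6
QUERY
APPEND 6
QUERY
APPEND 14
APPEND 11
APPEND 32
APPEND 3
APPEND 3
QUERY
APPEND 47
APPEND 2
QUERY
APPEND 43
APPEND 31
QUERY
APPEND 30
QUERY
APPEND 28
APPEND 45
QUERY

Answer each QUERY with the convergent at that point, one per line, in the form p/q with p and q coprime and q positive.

APPEND 11: p_0 = 11·1 + 0 = 11, q_0 = 11·0 + 1 = 1 → 11/1
APPEND 6: p_1 = 6·11 + 1 = 67, q_1 = 6·1 + 0 = 6 → 67/6
APPEND 6: p_2 = 6·67 + 11 = 413, q_2 = 6·6 + 1 = 37 → 413/37
APPEND 14: p_3 = 14·413 + 67 = 5849, q_3 = 14·37 + 6 = 524 → 5849/524
APPEND 11: p_4 = 11·5849 + 413 = 64752, q_4 = 11·524 + 37 = 5801 → 64752/5801
APPEND 32: p_5 = 32·64752 + 5849 = 2077913, q_5 = 32·5801 + 524 = 186156 → 2077913/186156
APPEND 3: p_6 = 3·2077913 + 64752 = 6298491, q_6 = 3·186156 + 5801 = 564269 → 6298491/564269
APPEND 3: p_7 = 3·6298491 + 2077913 = 20973386, q_7 = 3·564269 + 186156 = 1878963 → 20973386/1878963
APPEND 47: p_8 = 47·20973386 + 6298491 = 992047633, q_8 = 47·1878963 + 564269 = 88875530 → 992047633/88875530
APPEND 2: p_9 = 2·992047633 + 20973386 = 2005068652, q_9 = 2·88875530 + 1878963 = 179630023 → 2005068652/179630023
APPEND 43: p_10 = 43·2005068652 + 992047633 = 87209999669, q_10 = 43·179630023 + 88875530 = 7812966519 → 87209999669/7812966519
APPEND 31: p_11 = 31·87209999669 + 2005068652 = 2705515058391, q_11 = 31·7812966519 + 179630023 = 242381592112 → 2705515058391/242381592112
APPEND 30: p_12 = 30·2705515058391 + 87209999669 = 81252661751399, q_12 = 30·242381592112 + 7812966519 = 7279260729879 → 81252661751399/7279260729879
APPEND 28: p_13 = 28·81252661751399 + 2705515058391 = 2277780044097563, q_13 = 28·7279260729879 + 242381592112 = 204061682028724 → 2277780044097563/204061682028724
APPEND 45: p_14 = 45·2277780044097563 + 81252661751399 = 102581354646141734, q_14 = 45·204061682028724 + 7279260729879 = 9190054952022459 → 102581354646141734/9190054952022459

11/1
67/6
413/37
20973386/1878963
2005068652/179630023
2705515058391/242381592112
81252661751399/7279260729879
102581354646141734/9190054952022459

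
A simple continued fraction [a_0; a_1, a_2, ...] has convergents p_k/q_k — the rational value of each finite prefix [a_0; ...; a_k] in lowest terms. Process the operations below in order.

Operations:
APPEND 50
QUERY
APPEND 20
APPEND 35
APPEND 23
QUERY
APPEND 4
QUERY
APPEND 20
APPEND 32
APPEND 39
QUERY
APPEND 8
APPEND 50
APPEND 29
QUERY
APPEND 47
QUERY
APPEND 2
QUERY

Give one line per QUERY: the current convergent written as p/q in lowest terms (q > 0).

50/1
807956/16143
3266909/65273
82743933315/1653227794
965967189658366/19300071220397
45433744228365567/907768409532503
91833455646389500/1834836890285403

APPEND 50: p_0 = 50·1 + 0 = 50, q_0 = 50·0 + 1 = 1 → 50/1
APPEND 20: p_1 = 20·50 + 1 = 1001, q_1 = 20·1 + 0 = 20 → 1001/20
APPEND 35: p_2 = 35·1001 + 50 = 35085, q_2 = 35·20 + 1 = 701 → 35085/701
APPEND 23: p_3 = 23·35085 + 1001 = 807956, q_3 = 23·701 + 20 = 16143 → 807956/16143
APPEND 4: p_4 = 4·807956 + 35085 = 3266909, q_4 = 4·16143 + 701 = 65273 → 3266909/65273
APPEND 20: p_5 = 20·3266909 + 807956 = 66146136, q_5 = 20·65273 + 16143 = 1321603 → 66146136/1321603
APPEND 32: p_6 = 32·66146136 + 3266909 = 2119943261, q_6 = 32·1321603 + 65273 = 42356569 → 2119943261/42356569
APPEND 39: p_7 = 39·2119943261 + 66146136 = 82743933315, q_7 = 39·42356569 + 1321603 = 1653227794 → 82743933315/1653227794
APPEND 8: p_8 = 8·82743933315 + 2119943261 = 664071409781, q_8 = 8·1653227794 + 42356569 = 13268178921 → 664071409781/13268178921
APPEND 50: p_9 = 50·664071409781 + 82743933315 = 33286314422365, q_9 = 50·13268178921 + 1653227794 = 665062173844 → 33286314422365/665062173844
APPEND 29: p_10 = 29·33286314422365 + 664071409781 = 965967189658366, q_10 = 29·665062173844 + 13268178921 = 19300071220397 → 965967189658366/19300071220397
APPEND 47: p_11 = 47·965967189658366 + 33286314422365 = 45433744228365567, q_11 = 47·19300071220397 + 665062173844 = 907768409532503 → 45433744228365567/907768409532503
APPEND 2: p_12 = 2·45433744228365567 + 965967189658366 = 91833455646389500, q_12 = 2·907768409532503 + 19300071220397 = 1834836890285403 → 91833455646389500/1834836890285403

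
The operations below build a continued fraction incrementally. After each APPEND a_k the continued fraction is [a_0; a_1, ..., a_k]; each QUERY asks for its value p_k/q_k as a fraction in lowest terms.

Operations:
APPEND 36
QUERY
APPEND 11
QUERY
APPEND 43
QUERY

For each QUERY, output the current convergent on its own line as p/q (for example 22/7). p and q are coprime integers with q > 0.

APPEND 36: p_0 = 36·1 + 0 = 36, q_0 = 36·0 + 1 = 1 → 36/1
APPEND 11: p_1 = 11·36 + 1 = 397, q_1 = 11·1 + 0 = 11 → 397/11
APPEND 43: p_2 = 43·397 + 36 = 17107, q_2 = 43·11 + 1 = 474 → 17107/474

36/1
397/11
17107/474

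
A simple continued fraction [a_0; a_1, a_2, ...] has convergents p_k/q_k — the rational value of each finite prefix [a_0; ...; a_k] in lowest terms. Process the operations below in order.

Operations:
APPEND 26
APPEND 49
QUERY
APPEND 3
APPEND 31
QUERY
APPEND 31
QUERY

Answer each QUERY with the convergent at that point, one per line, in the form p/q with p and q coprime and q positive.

APPEND 26: p_0 = 26·1 + 0 = 26, q_0 = 26·0 + 1 = 1 → 26/1
APPEND 49: p_1 = 49·26 + 1 = 1275, q_1 = 49·1 + 0 = 49 → 1275/49
APPEND 3: p_2 = 3·1275 + 26 = 3851, q_2 = 3·49 + 1 = 148 → 3851/148
APPEND 31: p_3 = 31·3851 + 1275 = 120656, q_3 = 31·148 + 49 = 4637 → 120656/4637
APPEND 31: p_4 = 31·120656 + 3851 = 3744187, q_4 = 31·4637 + 148 = 143895 → 3744187/143895

1275/49
120656/4637
3744187/143895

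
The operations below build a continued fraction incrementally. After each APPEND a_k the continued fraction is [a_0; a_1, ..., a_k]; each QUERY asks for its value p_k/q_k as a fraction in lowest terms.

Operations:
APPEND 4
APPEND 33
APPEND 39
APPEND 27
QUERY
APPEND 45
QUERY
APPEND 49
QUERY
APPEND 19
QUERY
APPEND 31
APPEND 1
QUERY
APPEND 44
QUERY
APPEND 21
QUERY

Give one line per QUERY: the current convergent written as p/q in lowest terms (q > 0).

APPEND 4: p_0 = 4·1 + 0 = 4, q_0 = 4·0 + 1 = 1 → 4/1
APPEND 33: p_1 = 33·4 + 1 = 133, q_1 = 33·1 + 0 = 33 → 133/33
APPEND 39: p_2 = 39·133 + 4 = 5191, q_2 = 39·33 + 1 = 1288 → 5191/1288
APPEND 27: p_3 = 27·5191 + 133 = 140290, q_3 = 27·1288 + 33 = 34809 → 140290/34809
APPEND 45: p_4 = 45·140290 + 5191 = 6318241, q_4 = 45·34809 + 1288 = 1567693 → 6318241/1567693
APPEND 49: p_5 = 49·6318241 + 140290 = 309734099, q_5 = 49·1567693 + 34809 = 76851766 → 309734099/76851766
APPEND 19: p_6 = 19·309734099 + 6318241 = 5891266122, q_6 = 19·76851766 + 1567693 = 1461751247 → 5891266122/1461751247
APPEND 31: p_7 = 31·5891266122 + 309734099 = 182938983881, q_7 = 31·1461751247 + 76851766 = 45391140423 → 182938983881/45391140423
APPEND 1: p_8 = 1·182938983881 + 5891266122 = 188830250003, q_8 = 1·45391140423 + 1461751247 = 46852891670 → 188830250003/46852891670
APPEND 44: p_9 = 44·188830250003 + 182938983881 = 8491469984013, q_9 = 44·46852891670 + 45391140423 = 2106918373903 → 8491469984013/2106918373903
APPEND 21: p_10 = 21·8491469984013 + 188830250003 = 178509699914276, q_10 = 21·2106918373903 + 46852891670 = 44292138743633 → 178509699914276/44292138743633

140290/34809
6318241/1567693
309734099/76851766
5891266122/1461751247
188830250003/46852891670
8491469984013/2106918373903
178509699914276/44292138743633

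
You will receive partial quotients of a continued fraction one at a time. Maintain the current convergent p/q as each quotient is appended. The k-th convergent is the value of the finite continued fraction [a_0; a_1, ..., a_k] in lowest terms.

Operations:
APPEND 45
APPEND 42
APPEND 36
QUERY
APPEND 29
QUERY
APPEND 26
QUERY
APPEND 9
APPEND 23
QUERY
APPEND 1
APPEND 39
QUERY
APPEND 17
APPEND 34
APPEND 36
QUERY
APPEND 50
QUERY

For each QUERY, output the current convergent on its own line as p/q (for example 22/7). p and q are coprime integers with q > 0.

68121/1513
1977400/43919
51480521/1143407
10753428568/238838793
448283924191/9956600418
9365393887603276/208009878704273
468529632209112727/10406267278750422

APPEND 45: p_0 = 45·1 + 0 = 45, q_0 = 45·0 + 1 = 1 → 45/1
APPEND 42: p_1 = 42·45 + 1 = 1891, q_1 = 42·1 + 0 = 42 → 1891/42
APPEND 36: p_2 = 36·1891 + 45 = 68121, q_2 = 36·42 + 1 = 1513 → 68121/1513
APPEND 29: p_3 = 29·68121 + 1891 = 1977400, q_3 = 29·1513 + 42 = 43919 → 1977400/43919
APPEND 26: p_4 = 26·1977400 + 68121 = 51480521, q_4 = 26·43919 + 1513 = 1143407 → 51480521/1143407
APPEND 9: p_5 = 9·51480521 + 1977400 = 465302089, q_5 = 9·1143407 + 43919 = 10334582 → 465302089/10334582
APPEND 23: p_6 = 23·465302089 + 51480521 = 10753428568, q_6 = 23·10334582 + 1143407 = 238838793 → 10753428568/238838793
APPEND 1: p_7 = 1·10753428568 + 465302089 = 11218730657, q_7 = 1·238838793 + 10334582 = 249173375 → 11218730657/249173375
APPEND 39: p_8 = 39·11218730657 + 10753428568 = 448283924191, q_8 = 39·249173375 + 238838793 = 9956600418 → 448283924191/9956600418
APPEND 17: p_9 = 17·448283924191 + 11218730657 = 7632045441904, q_9 = 17·9956600418 + 249173375 = 169511380481 → 7632045441904/169511380481
APPEND 34: p_10 = 34·7632045441904 + 448283924191 = 259937828948927, q_10 = 34·169511380481 + 9956600418 = 5773343536772 → 259937828948927/5773343536772
APPEND 36: p_11 = 36·259937828948927 + 7632045441904 = 9365393887603276, q_11 = 36·5773343536772 + 169511380481 = 208009878704273 → 9365393887603276/208009878704273
APPEND 50: p_12 = 50·9365393887603276 + 259937828948927 = 468529632209112727, q_12 = 50·208009878704273 + 5773343536772 = 10406267278750422 → 468529632209112727/10406267278750422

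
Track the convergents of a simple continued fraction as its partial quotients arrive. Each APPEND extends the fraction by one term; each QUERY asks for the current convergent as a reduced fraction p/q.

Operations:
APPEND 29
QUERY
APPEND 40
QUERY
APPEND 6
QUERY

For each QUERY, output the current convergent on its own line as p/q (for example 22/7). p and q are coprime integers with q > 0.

APPEND 29: p_0 = 29·1 + 0 = 29, q_0 = 29·0 + 1 = 1 → 29/1
APPEND 40: p_1 = 40·29 + 1 = 1161, q_1 = 40·1 + 0 = 40 → 1161/40
APPEND 6: p_2 = 6·1161 + 29 = 6995, q_2 = 6·40 + 1 = 241 → 6995/241

29/1
1161/40
6995/241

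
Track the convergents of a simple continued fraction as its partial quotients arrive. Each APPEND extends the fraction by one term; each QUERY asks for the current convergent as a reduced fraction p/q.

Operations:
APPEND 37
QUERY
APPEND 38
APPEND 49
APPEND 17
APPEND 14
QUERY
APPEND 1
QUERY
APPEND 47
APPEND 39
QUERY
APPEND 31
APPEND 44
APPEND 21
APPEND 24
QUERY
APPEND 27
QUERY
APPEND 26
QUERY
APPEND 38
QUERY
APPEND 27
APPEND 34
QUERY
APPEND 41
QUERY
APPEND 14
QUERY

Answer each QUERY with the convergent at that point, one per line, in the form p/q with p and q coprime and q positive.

APPEND 37: p_0 = 37·1 + 0 = 37, q_0 = 37·0 + 1 = 1 → 37/1
APPEND 38: p_1 = 38·37 + 1 = 1407, q_1 = 38·1 + 0 = 38 → 1407/38
APPEND 49: p_2 = 49·1407 + 37 = 68980, q_2 = 49·38 + 1 = 1863 → 68980/1863
APPEND 17: p_3 = 17·68980 + 1407 = 1174067, q_3 = 17·1863 + 38 = 31709 → 1174067/31709
APPEND 14: p_4 = 14·1174067 + 68980 = 16505918, q_4 = 14·31709 + 1863 = 445789 → 16505918/445789
APPEND 1: p_5 = 1·16505918 + 1174067 = 17679985, q_5 = 1·445789 + 31709 = 477498 → 17679985/477498
APPEND 47: p_6 = 47·17679985 + 16505918 = 847465213, q_6 = 47·477498 + 445789 = 22888195 → 847465213/22888195
APPEND 39: p_7 = 39·847465213 + 17679985 = 33068823292, q_7 = 39·22888195 + 477498 = 893117103 → 33068823292/893117103
APPEND 31: p_8 = 31·33068823292 + 847465213 = 1025980987265, q_8 = 31·893117103 + 22888195 = 27709518388 → 1025980987265/27709518388
APPEND 44: p_9 = 44·1025980987265 + 33068823292 = 45176232262952, q_9 = 44·27709518388 + 893117103 = 1220111926175 → 45176232262952/1220111926175
APPEND 21: p_10 = 21·45176232262952 + 1025980987265 = 949726858509257, q_10 = 21·1220111926175 + 27709518388 = 25650059968063 → 949726858509257/25650059968063
APPEND 24: p_11 = 24·949726858509257 + 45176232262952 = 22838620836485120, q_11 = 24·25650059968063 + 1220111926175 = 616821551159687 → 22838620836485120/616821551159687
APPEND 27: p_12 = 27·22838620836485120 + 949726858509257 = 617592489443607497, q_12 = 27·616821551159687 + 25650059968063 = 16679831941279612 → 617592489443607497/16679831941279612
APPEND 26: p_13 = 26·617592489443607497 + 22838620836485120 = 16080243346370280042, q_13 = 26·16679831941279612 + 616821551159687 = 434292452024429599 → 16080243346370280042/434292452024429599
APPEND 38: p_14 = 38·16080243346370280042 + 617592489443607497 = 611666839651514249093, q_14 = 38·434292452024429599 + 16679831941279612 = 16519793008869604374 → 611666839651514249093/16519793008869604374
APPEND 27: p_15 = 27·611666839651514249093 + 16080243346370280042 = 16531084913937255005553, q_15 = 27·16519793008869604374 + 434292452024429599 = 446468703691503747697 → 16531084913937255005553/446468703691503747697
APPEND 34: p_16 = 34·16531084913937255005553 + 611666839651514249093 = 562668553913518184437895, q_16 = 34·446468703691503747697 + 16519793008869604374 = 15196455718519997026072 → 562668553913518184437895/15196455718519997026072
APPEND 41: p_17 = 41·562668553913518184437895 + 16531084913937255005553 = 23085941795368182816959248, q_17 = 41·15196455718519997026072 + 446468703691503747697 = 623501153163011381816649 → 23085941795368182816959248/623501153163011381816649
APPEND 14: p_18 = 14·23085941795368182816959248 + 562668553913518184437895 = 323765853689068077621867367, q_18 = 14·623501153163011381816649 + 15196455718519997026072 = 8744212600000679342459158 → 323765853689068077621867367/8744212600000679342459158

37/1
16505918/445789
17679985/477498
33068823292/893117103
22838620836485120/616821551159687
617592489443607497/16679831941279612
16080243346370280042/434292452024429599
611666839651514249093/16519793008869604374
562668553913518184437895/15196455718519997026072
23085941795368182816959248/623501153163011381816649
323765853689068077621867367/8744212600000679342459158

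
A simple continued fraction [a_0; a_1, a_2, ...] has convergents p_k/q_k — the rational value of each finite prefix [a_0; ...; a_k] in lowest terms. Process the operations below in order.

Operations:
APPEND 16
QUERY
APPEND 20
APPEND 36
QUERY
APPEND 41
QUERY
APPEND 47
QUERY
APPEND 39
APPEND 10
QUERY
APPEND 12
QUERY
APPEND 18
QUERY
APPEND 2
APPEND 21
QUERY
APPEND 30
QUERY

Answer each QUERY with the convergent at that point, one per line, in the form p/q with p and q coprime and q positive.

APPEND 16: p_0 = 16·1 + 0 = 16, q_0 = 16·0 + 1 = 1 → 16/1
APPEND 20: p_1 = 20·16 + 1 = 321, q_1 = 20·1 + 0 = 20 → 321/20
APPEND 36: p_2 = 36·321 + 16 = 11572, q_2 = 36·20 + 1 = 721 → 11572/721
APPEND 41: p_3 = 41·11572 + 321 = 474773, q_3 = 41·721 + 20 = 29581 → 474773/29581
APPEND 47: p_4 = 47·474773 + 11572 = 22325903, q_4 = 47·29581 + 721 = 1391028 → 22325903/1391028
APPEND 39: p_5 = 39·22325903 + 474773 = 871184990, q_5 = 39·1391028 + 29581 = 54279673 → 871184990/54279673
APPEND 10: p_6 = 10·871184990 + 22325903 = 8734175803, q_6 = 10·54279673 + 1391028 = 544187758 → 8734175803/544187758
APPEND 12: p_7 = 12·8734175803 + 871184990 = 105681294626, q_7 = 12·544187758 + 54279673 = 6584532769 → 105681294626/6584532769
APPEND 18: p_8 = 18·105681294626 + 8734175803 = 1910997479071, q_8 = 18·6584532769 + 544187758 = 119065777600 → 1910997479071/119065777600
APPEND 2: p_9 = 2·1910997479071 + 105681294626 = 3927676252768, q_9 = 2·119065777600 + 6584532769 = 244716087969 → 3927676252768/244716087969
APPEND 21: p_10 = 21·3927676252768 + 1910997479071 = 84392198787199, q_10 = 21·244716087969 + 119065777600 = 5258103624949 → 84392198787199/5258103624949
APPEND 30: p_11 = 30·84392198787199 + 3927676252768 = 2535693639868738, q_11 = 30·5258103624949 + 244716087969 = 157987824836439 → 2535693639868738/157987824836439

16/1
11572/721
474773/29581
22325903/1391028
8734175803/544187758
105681294626/6584532769
1910997479071/119065777600
84392198787199/5258103624949
2535693639868738/157987824836439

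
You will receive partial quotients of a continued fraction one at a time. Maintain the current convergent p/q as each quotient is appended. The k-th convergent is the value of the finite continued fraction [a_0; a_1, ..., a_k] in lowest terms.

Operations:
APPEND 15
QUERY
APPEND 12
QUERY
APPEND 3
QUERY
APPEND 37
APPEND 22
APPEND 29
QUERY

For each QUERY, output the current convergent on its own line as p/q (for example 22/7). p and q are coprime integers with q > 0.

15/1
181/12
558/37
13324635/883532

APPEND 15: p_0 = 15·1 + 0 = 15, q_0 = 15·0 + 1 = 1 → 15/1
APPEND 12: p_1 = 12·15 + 1 = 181, q_1 = 12·1 + 0 = 12 → 181/12
APPEND 3: p_2 = 3·181 + 15 = 558, q_2 = 3·12 + 1 = 37 → 558/37
APPEND 37: p_3 = 37·558 + 181 = 20827, q_3 = 37·37 + 12 = 1381 → 20827/1381
APPEND 22: p_4 = 22·20827 + 558 = 458752, q_4 = 22·1381 + 37 = 30419 → 458752/30419
APPEND 29: p_5 = 29·458752 + 20827 = 13324635, q_5 = 29·30419 + 1381 = 883532 → 13324635/883532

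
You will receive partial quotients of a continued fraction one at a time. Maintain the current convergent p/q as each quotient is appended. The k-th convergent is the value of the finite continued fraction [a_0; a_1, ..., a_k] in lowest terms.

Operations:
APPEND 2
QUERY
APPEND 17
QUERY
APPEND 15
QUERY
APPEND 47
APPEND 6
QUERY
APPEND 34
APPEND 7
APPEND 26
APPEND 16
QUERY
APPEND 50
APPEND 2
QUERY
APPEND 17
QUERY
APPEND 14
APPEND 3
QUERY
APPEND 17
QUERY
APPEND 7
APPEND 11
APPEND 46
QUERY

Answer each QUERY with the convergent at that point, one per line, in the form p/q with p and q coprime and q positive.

2/1
35/17
527/256
149351/72550
15038815397/7305381665
1520795723457/738754542899
26606405752799/12924551809900
1148637834540728/557971991454397
19900853663455019/9667206334606248
72125928302232942401/35036498572576840839

APPEND 2: p_0 = 2·1 + 0 = 2, q_0 = 2·0 + 1 = 1 → 2/1
APPEND 17: p_1 = 17·2 + 1 = 35, q_1 = 17·1 + 0 = 17 → 35/17
APPEND 15: p_2 = 15·35 + 2 = 527, q_2 = 15·17 + 1 = 256 → 527/256
APPEND 47: p_3 = 47·527 + 35 = 24804, q_3 = 47·256 + 17 = 12049 → 24804/12049
APPEND 6: p_4 = 6·24804 + 527 = 149351, q_4 = 6·12049 + 256 = 72550 → 149351/72550
APPEND 34: p_5 = 34·149351 + 24804 = 5102738, q_5 = 34·72550 + 12049 = 2478749 → 5102738/2478749
APPEND 7: p_6 = 7·5102738 + 149351 = 35868517, q_6 = 7·2478749 + 72550 = 17423793 → 35868517/17423793
APPEND 26: p_7 = 26·35868517 + 5102738 = 937684180, q_7 = 26·17423793 + 2478749 = 455497367 → 937684180/455497367
APPEND 16: p_8 = 16·937684180 + 35868517 = 15038815397, q_8 = 16·455497367 + 17423793 = 7305381665 → 15038815397/7305381665
APPEND 50: p_9 = 50·15038815397 + 937684180 = 752878454030, q_9 = 50·7305381665 + 455497367 = 365724580617 → 752878454030/365724580617
APPEND 2: p_10 = 2·752878454030 + 15038815397 = 1520795723457, q_10 = 2·365724580617 + 7305381665 = 738754542899 → 1520795723457/738754542899
APPEND 17: p_11 = 17·1520795723457 + 752878454030 = 26606405752799, q_11 = 17·738754542899 + 365724580617 = 12924551809900 → 26606405752799/12924551809900
APPEND 14: p_12 = 14·26606405752799 + 1520795723457 = 374010476262643, q_12 = 14·12924551809900 + 738754542899 = 181682479881499 → 374010476262643/181682479881499
APPEND 3: p_13 = 3·374010476262643 + 26606405752799 = 1148637834540728, q_13 = 3·181682479881499 + 12924551809900 = 557971991454397 → 1148637834540728/557971991454397
APPEND 17: p_14 = 17·1148637834540728 + 374010476262643 = 19900853663455019, q_14 = 17·557971991454397 + 181682479881499 = 9667206334606248 → 19900853663455019/9667206334606248
APPEND 7: p_15 = 7·19900853663455019 + 1148637834540728 = 140454613478725861, q_15 = 7·9667206334606248 + 557971991454397 = 68228416333698133 → 140454613478725861/68228416333698133
APPEND 11: p_16 = 11·140454613478725861 + 19900853663455019 = 1564901601929439490, q_16 = 11·68228416333698133 + 9667206334606248 = 760179786005285711 → 1564901601929439490/760179786005285711
APPEND 46: p_17 = 46·1564901601929439490 + 140454613478725861 = 72125928302232942401, q_17 = 46·760179786005285711 + 68228416333698133 = 35036498572576840839 → 72125928302232942401/35036498572576840839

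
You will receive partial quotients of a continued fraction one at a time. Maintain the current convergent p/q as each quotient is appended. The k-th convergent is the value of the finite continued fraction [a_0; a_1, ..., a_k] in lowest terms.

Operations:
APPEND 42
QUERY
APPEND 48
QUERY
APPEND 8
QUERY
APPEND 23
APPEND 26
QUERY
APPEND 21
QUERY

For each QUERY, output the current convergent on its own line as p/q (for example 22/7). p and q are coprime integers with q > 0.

42/1
2017/48
16178/385
9743064/231863
204978455/4878026

APPEND 42: p_0 = 42·1 + 0 = 42, q_0 = 42·0 + 1 = 1 → 42/1
APPEND 48: p_1 = 48·42 + 1 = 2017, q_1 = 48·1 + 0 = 48 → 2017/48
APPEND 8: p_2 = 8·2017 + 42 = 16178, q_2 = 8·48 + 1 = 385 → 16178/385
APPEND 23: p_3 = 23·16178 + 2017 = 374111, q_3 = 23·385 + 48 = 8903 → 374111/8903
APPEND 26: p_4 = 26·374111 + 16178 = 9743064, q_4 = 26·8903 + 385 = 231863 → 9743064/231863
APPEND 21: p_5 = 21·9743064 + 374111 = 204978455, q_5 = 21·231863 + 8903 = 4878026 → 204978455/4878026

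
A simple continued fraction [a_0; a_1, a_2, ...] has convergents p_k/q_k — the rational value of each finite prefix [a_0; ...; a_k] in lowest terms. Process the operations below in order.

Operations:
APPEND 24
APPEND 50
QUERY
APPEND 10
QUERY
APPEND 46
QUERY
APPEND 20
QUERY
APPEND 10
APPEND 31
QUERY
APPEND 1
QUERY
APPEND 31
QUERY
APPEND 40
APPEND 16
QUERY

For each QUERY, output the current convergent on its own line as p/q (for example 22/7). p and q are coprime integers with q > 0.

1201/50
12034/501
554765/23096
11107334/462421
3471578589/144528907
3583206694/149176213
114550986103/4768991510
73484513399127/3059310377318

APPEND 24: p_0 = 24·1 + 0 = 24, q_0 = 24·0 + 1 = 1 → 24/1
APPEND 50: p_1 = 50·24 + 1 = 1201, q_1 = 50·1 + 0 = 50 → 1201/50
APPEND 10: p_2 = 10·1201 + 24 = 12034, q_2 = 10·50 + 1 = 501 → 12034/501
APPEND 46: p_3 = 46·12034 + 1201 = 554765, q_3 = 46·501 + 50 = 23096 → 554765/23096
APPEND 20: p_4 = 20·554765 + 12034 = 11107334, q_4 = 20·23096 + 501 = 462421 → 11107334/462421
APPEND 10: p_5 = 10·11107334 + 554765 = 111628105, q_5 = 10·462421 + 23096 = 4647306 → 111628105/4647306
APPEND 31: p_6 = 31·111628105 + 11107334 = 3471578589, q_6 = 31·4647306 + 462421 = 144528907 → 3471578589/144528907
APPEND 1: p_7 = 1·3471578589 + 111628105 = 3583206694, q_7 = 1·144528907 + 4647306 = 149176213 → 3583206694/149176213
APPEND 31: p_8 = 31·3583206694 + 3471578589 = 114550986103, q_8 = 31·149176213 + 144528907 = 4768991510 → 114550986103/4768991510
APPEND 40: p_9 = 40·114550986103 + 3583206694 = 4585622650814, q_9 = 40·4768991510 + 149176213 = 190908836613 → 4585622650814/190908836613
APPEND 16: p_10 = 16·4585622650814 + 114550986103 = 73484513399127, q_10 = 16·190908836613 + 4768991510 = 3059310377318 → 73484513399127/3059310377318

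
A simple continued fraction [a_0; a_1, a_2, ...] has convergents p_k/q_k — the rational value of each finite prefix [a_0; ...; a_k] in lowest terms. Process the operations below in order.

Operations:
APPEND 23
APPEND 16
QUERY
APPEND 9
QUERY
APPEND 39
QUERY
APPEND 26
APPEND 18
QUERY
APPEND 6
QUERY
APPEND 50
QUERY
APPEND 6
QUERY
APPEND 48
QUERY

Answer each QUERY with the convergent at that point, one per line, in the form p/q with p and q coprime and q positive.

APPEND 23: p_0 = 23·1 + 0 = 23, q_0 = 23·0 + 1 = 1 → 23/1
APPEND 16: p_1 = 16·23 + 1 = 369, q_1 = 16·1 + 0 = 16 → 369/16
APPEND 9: p_2 = 9·369 + 23 = 3344, q_2 = 9·16 + 1 = 145 → 3344/145
APPEND 39: p_3 = 39·3344 + 369 = 130785, q_3 = 39·145 + 16 = 5671 → 130785/5671
APPEND 26: p_4 = 26·130785 + 3344 = 3403754, q_4 = 26·5671 + 145 = 147591 → 3403754/147591
APPEND 18: p_5 = 18·3403754 + 130785 = 61398357, q_5 = 18·147591 + 5671 = 2662309 → 61398357/2662309
APPEND 6: p_6 = 6·61398357 + 3403754 = 371793896, q_6 = 6·2662309 + 147591 = 16121445 → 371793896/16121445
APPEND 50: p_7 = 50·371793896 + 61398357 = 18651093157, q_7 = 50·16121445 + 2662309 = 808734559 → 18651093157/808734559
APPEND 6: p_8 = 6·18651093157 + 371793896 = 112278352838, q_8 = 6·808734559 + 16121445 = 4868528799 → 112278352838/4868528799
APPEND 48: p_9 = 48·112278352838 + 18651093157 = 5408012029381, q_9 = 48·4868528799 + 808734559 = 234498116911 → 5408012029381/234498116911

369/16
3344/145
130785/5671
61398357/2662309
371793896/16121445
18651093157/808734559
112278352838/4868528799
5408012029381/234498116911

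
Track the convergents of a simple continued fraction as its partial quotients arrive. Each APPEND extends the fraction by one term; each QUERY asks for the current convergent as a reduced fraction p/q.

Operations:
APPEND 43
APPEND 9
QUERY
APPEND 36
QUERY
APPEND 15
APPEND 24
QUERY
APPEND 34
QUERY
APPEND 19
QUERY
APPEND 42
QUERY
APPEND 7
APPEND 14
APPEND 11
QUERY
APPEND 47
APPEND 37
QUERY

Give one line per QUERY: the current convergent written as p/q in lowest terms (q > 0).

APPEND 43: p_0 = 43·1 + 0 = 43, q_0 = 43·0 + 1 = 1 → 43/1
APPEND 9: p_1 = 9·43 + 1 = 388, q_1 = 9·1 + 0 = 9 → 388/9
APPEND 36: p_2 = 36·388 + 43 = 14011, q_2 = 36·9 + 1 = 325 → 14011/325
APPEND 15: p_3 = 15·14011 + 388 = 210553, q_3 = 15·325 + 9 = 4884 → 210553/4884
APPEND 24: p_4 = 24·210553 + 14011 = 5067283, q_4 = 24·4884 + 325 = 117541 → 5067283/117541
APPEND 34: p_5 = 34·5067283 + 210553 = 172498175, q_5 = 34·117541 + 4884 = 4001278 → 172498175/4001278
APPEND 19: p_6 = 19·172498175 + 5067283 = 3282532608, q_6 = 19·4001278 + 117541 = 76141823 → 3282532608/76141823
APPEND 42: p_7 = 42·3282532608 + 172498175 = 138038867711, q_7 = 42·76141823 + 4001278 = 3201957844 → 138038867711/3201957844
APPEND 7: p_8 = 7·138038867711 + 3282532608 = 969554606585, q_8 = 7·3201957844 + 76141823 = 22489846731 → 969554606585/22489846731
APPEND 14: p_9 = 14·969554606585 + 138038867711 = 13711803359901, q_9 = 14·22489846731 + 3201957844 = 318059812078 → 13711803359901/318059812078
APPEND 11: p_10 = 11·13711803359901 + 969554606585 = 151799391565496, q_10 = 11·318059812078 + 22489846731 = 3521147779589 → 151799391565496/3521147779589
APPEND 47: p_11 = 47·151799391565496 + 13711803359901 = 7148283206938213, q_11 = 47·3521147779589 + 318059812078 = 165812005452761 → 7148283206938213/165812005452761
APPEND 37: p_12 = 37·7148283206938213 + 151799391565496 = 264638278048279377, q_12 = 37·165812005452761 + 3521147779589 = 6138565349531746 → 264638278048279377/6138565349531746

388/9
14011/325
5067283/117541
172498175/4001278
3282532608/76141823
138038867711/3201957844
151799391565496/3521147779589
264638278048279377/6138565349531746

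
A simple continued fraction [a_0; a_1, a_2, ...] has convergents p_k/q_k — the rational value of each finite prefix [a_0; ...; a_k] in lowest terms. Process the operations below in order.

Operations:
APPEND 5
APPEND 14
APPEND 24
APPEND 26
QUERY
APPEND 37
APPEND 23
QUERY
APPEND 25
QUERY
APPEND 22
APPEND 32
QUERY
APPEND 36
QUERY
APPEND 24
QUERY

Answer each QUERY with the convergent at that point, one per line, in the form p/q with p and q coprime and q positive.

APPEND 5: p_0 = 5·1 + 0 = 5, q_0 = 5·0 + 1 = 1 → 5/1
APPEND 14: p_1 = 14·5 + 1 = 71, q_1 = 14·1 + 0 = 14 → 71/14
APPEND 24: p_2 = 24·71 + 5 = 1709, q_2 = 24·14 + 1 = 337 → 1709/337
APPEND 26: p_3 = 26·1709 + 71 = 44505, q_3 = 26·337 + 14 = 8776 → 44505/8776
APPEND 37: p_4 = 37·44505 + 1709 = 1648394, q_4 = 37·8776 + 337 = 325049 → 1648394/325049
APPEND 23: p_5 = 23·1648394 + 44505 = 37957567, q_5 = 23·325049 + 8776 = 7484903 → 37957567/7484903
APPEND 25: p_6 = 25·37957567 + 1648394 = 950587569, q_6 = 25·7484903 + 325049 = 187447624 → 950587569/187447624
APPEND 22: p_7 = 22·950587569 + 37957567 = 20950884085, q_7 = 22·187447624 + 7484903 = 4131332631 → 20950884085/4131332631
APPEND 32: p_8 = 32·20950884085 + 950587569 = 671378878289, q_8 = 32·4131332631 + 187447624 = 132390091816 → 671378878289/132390091816
APPEND 36: p_9 = 36·671378878289 + 20950884085 = 24190590502489, q_9 = 36·132390091816 + 4131332631 = 4770174638007 → 24190590502489/4770174638007
APPEND 24: p_10 = 24·24190590502489 + 671378878289 = 581245550938025, q_10 = 24·4770174638007 + 132390091816 = 114616581403984 → 581245550938025/114616581403984

44505/8776
37957567/7484903
950587569/187447624
671378878289/132390091816
24190590502489/4770174638007
581245550938025/114616581403984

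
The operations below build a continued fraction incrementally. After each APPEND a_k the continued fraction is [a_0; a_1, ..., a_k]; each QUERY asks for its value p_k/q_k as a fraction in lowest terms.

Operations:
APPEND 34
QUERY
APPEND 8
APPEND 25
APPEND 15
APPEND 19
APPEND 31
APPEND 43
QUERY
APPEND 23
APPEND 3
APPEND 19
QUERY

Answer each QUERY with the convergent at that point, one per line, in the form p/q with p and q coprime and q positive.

34/1
2628228368/77019081
3559535381146/104310625051

APPEND 34: p_0 = 34·1 + 0 = 34, q_0 = 34·0 + 1 = 1 → 34/1
APPEND 8: p_1 = 8·34 + 1 = 273, q_1 = 8·1 + 0 = 8 → 273/8
APPEND 25: p_2 = 25·273 + 34 = 6859, q_2 = 25·8 + 1 = 201 → 6859/201
APPEND 15: p_3 = 15·6859 + 273 = 103158, q_3 = 15·201 + 8 = 3023 → 103158/3023
APPEND 19: p_4 = 19·103158 + 6859 = 1966861, q_4 = 19·3023 + 201 = 57638 → 1966861/57638
APPEND 31: p_5 = 31·1966861 + 103158 = 61075849, q_5 = 31·57638 + 3023 = 1789801 → 61075849/1789801
APPEND 43: p_6 = 43·61075849 + 1966861 = 2628228368, q_6 = 43·1789801 + 57638 = 77019081 → 2628228368/77019081
APPEND 23: p_7 = 23·2628228368 + 61075849 = 60510328313, q_7 = 23·77019081 + 1789801 = 1773228664 → 60510328313/1773228664
APPEND 3: p_8 = 3·60510328313 + 2628228368 = 184159213307, q_8 = 3·1773228664 + 77019081 = 5396705073 → 184159213307/5396705073
APPEND 19: p_9 = 19·184159213307 + 60510328313 = 3559535381146, q_9 = 19·5396705073 + 1773228664 = 104310625051 → 3559535381146/104310625051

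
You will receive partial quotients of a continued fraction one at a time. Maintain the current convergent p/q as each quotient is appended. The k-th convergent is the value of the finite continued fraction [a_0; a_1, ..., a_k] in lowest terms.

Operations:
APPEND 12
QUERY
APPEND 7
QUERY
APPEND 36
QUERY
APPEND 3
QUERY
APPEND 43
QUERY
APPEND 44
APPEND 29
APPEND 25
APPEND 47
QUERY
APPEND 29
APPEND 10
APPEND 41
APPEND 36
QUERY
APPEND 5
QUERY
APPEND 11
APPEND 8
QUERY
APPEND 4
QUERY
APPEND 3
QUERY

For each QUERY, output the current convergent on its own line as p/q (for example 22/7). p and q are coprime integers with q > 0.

APPEND 12: p_0 = 12·1 + 0 = 12, q_0 = 12·0 + 1 = 1 → 12/1
APPEND 7: p_1 = 7·12 + 1 = 85, q_1 = 7·1 + 0 = 7 → 85/7
APPEND 36: p_2 = 36·85 + 12 = 3072, q_2 = 36·7 + 1 = 253 → 3072/253
APPEND 3: p_3 = 3·3072 + 85 = 9301, q_3 = 3·253 + 7 = 766 → 9301/766
APPEND 43: p_4 = 43·9301 + 3072 = 403015, q_4 = 43·766 + 253 = 33191 → 403015/33191
APPEND 44: p_5 = 44·403015 + 9301 = 17741961, q_5 = 44·33191 + 766 = 1461170 → 17741961/1461170
APPEND 29: p_6 = 29·17741961 + 403015 = 514919884, q_6 = 29·1461170 + 33191 = 42407121 → 514919884/42407121
APPEND 25: p_7 = 25·514919884 + 17741961 = 12890739061, q_7 = 25·42407121 + 1461170 = 1061639195 → 12890739061/1061639195
APPEND 47: p_8 = 47·12890739061 + 514919884 = 606379655751, q_8 = 47·1061639195 + 42407121 = 49939449286 → 606379655751/49939449286
APPEND 29: p_9 = 29·606379655751 + 12890739061 = 17597900755840, q_9 = 29·49939449286 + 1061639195 = 1449305668489 → 17597900755840/1449305668489
APPEND 10: p_10 = 10·17597900755840 + 606379655751 = 176585387214151, q_10 = 10·1449305668489 + 49939449286 = 14542996134176 → 176585387214151/14542996134176
APPEND 41: p_11 = 41·176585387214151 + 17597900755840 = 7257598776536031, q_11 = 41·14542996134176 + 1449305668489 = 597712147169705 → 7257598776536031/597712147169705
APPEND 36: p_12 = 36·7257598776536031 + 176585387214151 = 261450141342511267, q_12 = 36·597712147169705 + 14542996134176 = 21532180294243556 → 261450141342511267/21532180294243556
APPEND 5: p_13 = 5·261450141342511267 + 7257598776536031 = 1314508305489092366, q_13 = 5·21532180294243556 + 597712147169705 = 108258613618387485 → 1314508305489092366/108258613618387485
APPEND 11: p_14 = 11·1314508305489092366 + 261450141342511267 = 14721041501722527293, q_14 = 11·108258613618387485 + 21532180294243556 = 1212376930096505891 → 14721041501722527293/1212376930096505891
APPEND 8: p_15 = 8·14721041501722527293 + 1314508305489092366 = 119082840319269310710, q_15 = 8·1212376930096505891 + 108258613618387485 = 9807274054390434613 → 119082840319269310710/9807274054390434613
APPEND 4: p_16 = 4·119082840319269310710 + 14721041501722527293 = 491052402778799770133, q_16 = 4·9807274054390434613 + 1212376930096505891 = 40441473147658244343 → 491052402778799770133/40441473147658244343
APPEND 3: p_17 = 3·491052402778799770133 + 119082840319269310710 = 1592240048655668621109, q_17 = 3·40441473147658244343 + 9807274054390434613 = 131131693497365167642 → 1592240048655668621109/131131693497365167642

12/1
85/7
3072/253
9301/766
403015/33191
606379655751/49939449286
261450141342511267/21532180294243556
1314508305489092366/108258613618387485
119082840319269310710/9807274054390434613
491052402778799770133/40441473147658244343
1592240048655668621109/131131693497365167642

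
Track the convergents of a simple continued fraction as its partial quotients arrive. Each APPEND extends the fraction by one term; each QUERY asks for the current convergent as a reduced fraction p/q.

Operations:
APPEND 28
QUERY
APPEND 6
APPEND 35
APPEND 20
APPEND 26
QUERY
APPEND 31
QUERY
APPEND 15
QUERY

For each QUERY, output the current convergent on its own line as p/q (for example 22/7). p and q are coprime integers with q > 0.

APPEND 28: p_0 = 28·1 + 0 = 28, q_0 = 28·0 + 1 = 1 → 28/1
APPEND 6: p_1 = 6·28 + 1 = 169, q_1 = 6·1 + 0 = 6 → 169/6
APPEND 35: p_2 = 35·169 + 28 = 5943, q_2 = 35·6 + 1 = 211 → 5943/211
APPEND 20: p_3 = 20·5943 + 169 = 119029, q_3 = 20·211 + 6 = 4226 → 119029/4226
APPEND 26: p_4 = 26·119029 + 5943 = 3100697, q_4 = 26·4226 + 211 = 110087 → 3100697/110087
APPEND 31: p_5 = 31·3100697 + 119029 = 96240636, q_5 = 31·110087 + 4226 = 3416923 → 96240636/3416923
APPEND 15: p_6 = 15·96240636 + 3100697 = 1446710237, q_6 = 15·3416923 + 110087 = 51363932 → 1446710237/51363932

28/1
3100697/110087
96240636/3416923
1446710237/51363932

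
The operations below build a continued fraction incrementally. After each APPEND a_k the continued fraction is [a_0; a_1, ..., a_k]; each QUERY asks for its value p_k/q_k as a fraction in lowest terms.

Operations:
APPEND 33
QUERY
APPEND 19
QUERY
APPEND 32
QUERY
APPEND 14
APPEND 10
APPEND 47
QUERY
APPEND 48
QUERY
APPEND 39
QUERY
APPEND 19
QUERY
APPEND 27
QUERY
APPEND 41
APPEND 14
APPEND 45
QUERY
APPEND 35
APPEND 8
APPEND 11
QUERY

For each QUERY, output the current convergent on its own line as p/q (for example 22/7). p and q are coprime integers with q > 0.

APPEND 33: p_0 = 33·1 + 0 = 33, q_0 = 33·0 + 1 = 1 → 33/1
APPEND 19: p_1 = 19·33 + 1 = 628, q_1 = 19·1 + 0 = 19 → 628/19
APPEND 32: p_2 = 32·628 + 33 = 20129, q_2 = 32·19 + 1 = 609 → 20129/609
APPEND 14: p_3 = 14·20129 + 628 = 282434, q_3 = 14·609 + 19 = 8545 → 282434/8545
APPEND 10: p_4 = 10·282434 + 20129 = 2844469, q_4 = 10·8545 + 609 = 86059 → 2844469/86059
APPEND 47: p_5 = 47·2844469 + 282434 = 133972477, q_5 = 47·86059 + 8545 = 4053318 → 133972477/4053318
APPEND 48: p_6 = 48·133972477 + 2844469 = 6433523365, q_6 = 48·4053318 + 86059 = 194645323 → 6433523365/194645323
APPEND 39: p_7 = 39·6433523365 + 133972477 = 251041383712, q_7 = 39·194645323 + 4053318 = 7595220915 → 251041383712/7595220915
APPEND 19: p_8 = 19·251041383712 + 6433523365 = 4776219813893, q_8 = 19·7595220915 + 194645323 = 144503842708 → 4776219813893/144503842708
APPEND 27: p_9 = 27·4776219813893 + 251041383712 = 129208976358823, q_9 = 27·144503842708 + 7595220915 = 3909198974031 → 129208976358823/3909198974031
APPEND 41: p_10 = 41·129208976358823 + 4776219813893 = 5302344250525636, q_10 = 41·3909198974031 + 144503842708 = 160421661777979 → 5302344250525636/160421661777979
APPEND 14: p_11 = 14·5302344250525636 + 129208976358823 = 74362028483717727, q_11 = 14·160421661777979 + 3909198974031 = 2249812463865737 → 74362028483717727/2249812463865737
APPEND 45: p_12 = 45·74362028483717727 + 5302344250525636 = 3351593626017823351, q_12 = 45·2249812463865737 + 160421661777979 = 101401982535736144 → 3351593626017823351/101401982535736144
APPEND 35: p_13 = 35·3351593626017823351 + 74362028483717727 = 117380138939107535012, q_13 = 35·101401982535736144 + 2249812463865737 = 3551319201214630777 → 117380138939107535012/3551319201214630777
APPEND 8: p_14 = 8·117380138939107535012 + 3351593626017823351 = 942392705138878103447, q_14 = 8·3551319201214630777 + 101401982535736144 = 28511955592252782360 → 942392705138878103447/28511955592252782360
APPEND 11: p_15 = 11·942392705138878103447 + 117380138939107535012 = 10483699895466766672929, q_15 = 11·28511955592252782360 + 3551319201214630777 = 317182830715995236737 → 10483699895466766672929/317182830715995236737

33/1
628/19
20129/609
133972477/4053318
6433523365/194645323
251041383712/7595220915
4776219813893/144503842708
129208976358823/3909198974031
3351593626017823351/101401982535736144
10483699895466766672929/317182830715995236737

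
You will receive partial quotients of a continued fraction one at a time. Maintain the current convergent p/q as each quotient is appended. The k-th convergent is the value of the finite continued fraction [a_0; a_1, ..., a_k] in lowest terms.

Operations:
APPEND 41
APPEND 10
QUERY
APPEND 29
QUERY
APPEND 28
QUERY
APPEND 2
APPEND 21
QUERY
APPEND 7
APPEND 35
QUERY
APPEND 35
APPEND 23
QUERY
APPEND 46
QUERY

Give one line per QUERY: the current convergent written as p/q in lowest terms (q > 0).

411/10
11960/291
335291/8158
14668673/356905
3632382528/88379875
2930077672387/71292022916
134910809681535/3282528864703

APPEND 41: p_0 = 41·1 + 0 = 41, q_0 = 41·0 + 1 = 1 → 41/1
APPEND 10: p_1 = 10·41 + 1 = 411, q_1 = 10·1 + 0 = 10 → 411/10
APPEND 29: p_2 = 29·411 + 41 = 11960, q_2 = 29·10 + 1 = 291 → 11960/291
APPEND 28: p_3 = 28·11960 + 411 = 335291, q_3 = 28·291 + 10 = 8158 → 335291/8158
APPEND 2: p_4 = 2·335291 + 11960 = 682542, q_4 = 2·8158 + 291 = 16607 → 682542/16607
APPEND 21: p_5 = 21·682542 + 335291 = 14668673, q_5 = 21·16607 + 8158 = 356905 → 14668673/356905
APPEND 7: p_6 = 7·14668673 + 682542 = 103363253, q_6 = 7·356905 + 16607 = 2514942 → 103363253/2514942
APPEND 35: p_7 = 35·103363253 + 14668673 = 3632382528, q_7 = 35·2514942 + 356905 = 88379875 → 3632382528/88379875
APPEND 35: p_8 = 35·3632382528 + 103363253 = 127236751733, q_8 = 35·88379875 + 2514942 = 3095810567 → 127236751733/3095810567
APPEND 23: p_9 = 23·127236751733 + 3632382528 = 2930077672387, q_9 = 23·3095810567 + 88379875 = 71292022916 → 2930077672387/71292022916
APPEND 46: p_10 = 46·2930077672387 + 127236751733 = 134910809681535, q_10 = 46·71292022916 + 3095810567 = 3282528864703 → 134910809681535/3282528864703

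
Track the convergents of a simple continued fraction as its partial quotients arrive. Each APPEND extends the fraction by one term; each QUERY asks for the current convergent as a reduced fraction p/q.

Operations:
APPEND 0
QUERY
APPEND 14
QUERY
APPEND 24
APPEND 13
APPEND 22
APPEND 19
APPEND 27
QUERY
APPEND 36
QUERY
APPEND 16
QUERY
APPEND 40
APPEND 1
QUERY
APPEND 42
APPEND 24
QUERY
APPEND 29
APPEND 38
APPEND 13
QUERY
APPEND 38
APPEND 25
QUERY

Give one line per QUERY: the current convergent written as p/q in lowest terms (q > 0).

0/1
1/14
3560191/49990543
128298479/1801507456
2056335855/28874109839
84438068534/1185640010855
87175172735102/1224073152577079
1254329128260443501/17612705111174149442
1195274303705432758751/16783484783872968152467

APPEND 0: p_0 = 0·1 + 0 = 0, q_0 = 0·0 + 1 = 1 → 0/1
APPEND 14: p_1 = 14·0 + 1 = 1, q_1 = 14·1 + 0 = 14 → 1/14
APPEND 24: p_2 = 24·1 + 0 = 24, q_2 = 24·14 + 1 = 337 → 24/337
APPEND 13: p_3 = 13·24 + 1 = 313, q_3 = 13·337 + 14 = 4395 → 313/4395
APPEND 22: p_4 = 22·313 + 24 = 6910, q_4 = 22·4395 + 337 = 97027 → 6910/97027
APPEND 19: p_5 = 19·6910 + 313 = 131603, q_5 = 19·97027 + 4395 = 1847908 → 131603/1847908
APPEND 27: p_6 = 27·131603 + 6910 = 3560191, q_6 = 27·1847908 + 97027 = 49990543 → 3560191/49990543
APPEND 36: p_7 = 36·3560191 + 131603 = 128298479, q_7 = 36·49990543 + 1847908 = 1801507456 → 128298479/1801507456
APPEND 16: p_8 = 16·128298479 + 3560191 = 2056335855, q_8 = 16·1801507456 + 49990543 = 28874109839 → 2056335855/28874109839
APPEND 40: p_9 = 40·2056335855 + 128298479 = 82381732679, q_9 = 40·28874109839 + 1801507456 = 1156765901016 → 82381732679/1156765901016
APPEND 1: p_10 = 1·82381732679 + 2056335855 = 84438068534, q_10 = 1·1156765901016 + 28874109839 = 1185640010855 → 84438068534/1185640010855
APPEND 42: p_11 = 42·84438068534 + 82381732679 = 3628780611107, q_11 = 42·1185640010855 + 1156765901016 = 50953646356926 → 3628780611107/50953646356926
APPEND 24: p_12 = 24·3628780611107 + 84438068534 = 87175172735102, q_12 = 24·50953646356926 + 1185640010855 = 1224073152577079 → 87175172735102/1224073152577079
APPEND 29: p_13 = 29·87175172735102 + 3628780611107 = 2531708789929065, q_13 = 29·1224073152577079 + 50953646356926 = 35549075071092217 → 2531708789929065/35549075071092217
APPEND 38: p_14 = 38·2531708789929065 + 87175172735102 = 96292109190039572, q_14 = 38·35549075071092217 + 1224073152577079 = 1352088925854081325 → 96292109190039572/1352088925854081325
APPEND 13: p_15 = 13·96292109190039572 + 2531708789929065 = 1254329128260443501, q_15 = 13·1352088925854081325 + 35549075071092217 = 17612705111174149442 → 1254329128260443501/17612705111174149442
APPEND 38: p_16 = 38·1254329128260443501 + 96292109190039572 = 47760798983086892610, q_16 = 38·17612705111174149442 + 1352088925854081325 = 670634883150471760121 → 47760798983086892610/670634883150471760121
APPEND 25: p_17 = 25·47760798983086892610 + 1254329128260443501 = 1195274303705432758751, q_17 = 25·670634883150471760121 + 17612705111174149442 = 16783484783872968152467 → 1195274303705432758751/16783484783872968152467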